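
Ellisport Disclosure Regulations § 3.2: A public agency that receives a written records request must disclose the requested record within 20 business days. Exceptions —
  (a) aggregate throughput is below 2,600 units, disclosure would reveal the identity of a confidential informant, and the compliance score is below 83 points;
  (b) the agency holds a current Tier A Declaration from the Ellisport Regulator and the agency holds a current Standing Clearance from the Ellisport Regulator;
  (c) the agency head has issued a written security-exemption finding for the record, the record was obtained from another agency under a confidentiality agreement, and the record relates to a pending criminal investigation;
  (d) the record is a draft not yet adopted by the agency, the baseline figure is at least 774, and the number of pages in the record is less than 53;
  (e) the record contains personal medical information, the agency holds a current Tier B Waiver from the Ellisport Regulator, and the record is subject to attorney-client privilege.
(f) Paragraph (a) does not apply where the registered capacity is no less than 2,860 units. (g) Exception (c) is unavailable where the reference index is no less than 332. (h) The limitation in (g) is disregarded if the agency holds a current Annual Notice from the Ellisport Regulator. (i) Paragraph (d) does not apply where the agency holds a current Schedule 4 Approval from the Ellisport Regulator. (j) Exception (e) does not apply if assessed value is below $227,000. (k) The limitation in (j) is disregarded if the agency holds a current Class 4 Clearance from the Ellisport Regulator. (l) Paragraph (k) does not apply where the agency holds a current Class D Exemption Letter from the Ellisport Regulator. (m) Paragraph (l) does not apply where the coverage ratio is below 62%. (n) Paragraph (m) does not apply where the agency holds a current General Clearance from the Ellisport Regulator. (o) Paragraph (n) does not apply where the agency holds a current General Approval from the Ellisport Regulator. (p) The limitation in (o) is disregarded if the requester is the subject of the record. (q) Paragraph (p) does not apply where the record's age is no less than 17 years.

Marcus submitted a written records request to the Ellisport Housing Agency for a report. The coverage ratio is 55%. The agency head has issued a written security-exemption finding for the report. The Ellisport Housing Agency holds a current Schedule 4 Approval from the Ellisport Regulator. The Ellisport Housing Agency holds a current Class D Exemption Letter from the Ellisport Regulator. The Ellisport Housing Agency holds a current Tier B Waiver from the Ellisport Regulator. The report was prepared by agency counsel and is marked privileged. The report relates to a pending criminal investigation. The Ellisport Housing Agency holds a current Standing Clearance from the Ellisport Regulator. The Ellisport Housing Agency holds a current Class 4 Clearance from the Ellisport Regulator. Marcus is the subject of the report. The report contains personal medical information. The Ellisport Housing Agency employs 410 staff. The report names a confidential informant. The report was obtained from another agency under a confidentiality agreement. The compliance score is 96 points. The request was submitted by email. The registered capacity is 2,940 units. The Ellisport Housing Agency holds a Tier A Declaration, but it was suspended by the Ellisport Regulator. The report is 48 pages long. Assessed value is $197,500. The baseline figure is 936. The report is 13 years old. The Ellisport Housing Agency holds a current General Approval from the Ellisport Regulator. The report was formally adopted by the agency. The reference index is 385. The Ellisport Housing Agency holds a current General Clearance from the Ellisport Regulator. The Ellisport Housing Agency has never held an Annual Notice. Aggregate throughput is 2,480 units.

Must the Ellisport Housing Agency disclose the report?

Yes — the Ellisport Housing Agency must disclose the report.

Exception (a) fails — the compliance score is 96 points, not below 83 points.
Exception (b) requires that the agency holds a current Tier A Declaration from the Ellisport Regulator; but the Tier A Declaration is not current, so (b) is unavailable.
Exception (c)'s conditions are all satisfied: a written security-exemption finding has been issued; the report was obtained under a confidentiality agreement; the report relates to a pending investigation. But applying paragraphs (g)–(h): (g) operates against (c): the reference index is 385, meeting the 332 threshold. (h) is not engaged (no current Annual Notice is held), so (g) stands. (c) is therefore removed.
Exception (d) fails — the report has been formally adopted.
Exception (e): the report contains personal medical information; a current Tier B Waiver is held; the report is privileged — every condition holds. But: (j) operates against (e): assessed value is $197,500, below the $227,000 limit. (k) is triggered (a current Class 4 Clearance is held), but is displaced by (l): (l) operates against (k): a current Class D Exemption Letter is held. (m) is triggered (the coverage ratio is 55%, below the 62% limit), but is set aside by (n): (n) is triggered — a current General Clearance is held. (o) is engaged (a current General Approval is held), but yields to (p): (p) operates against (o): Marcus is the subject of the report. (q), which would lift (p), is not triggered — the record's age is 13 years, short of 17 years. (e) is therefore removed.
No exception displaces § 3.2.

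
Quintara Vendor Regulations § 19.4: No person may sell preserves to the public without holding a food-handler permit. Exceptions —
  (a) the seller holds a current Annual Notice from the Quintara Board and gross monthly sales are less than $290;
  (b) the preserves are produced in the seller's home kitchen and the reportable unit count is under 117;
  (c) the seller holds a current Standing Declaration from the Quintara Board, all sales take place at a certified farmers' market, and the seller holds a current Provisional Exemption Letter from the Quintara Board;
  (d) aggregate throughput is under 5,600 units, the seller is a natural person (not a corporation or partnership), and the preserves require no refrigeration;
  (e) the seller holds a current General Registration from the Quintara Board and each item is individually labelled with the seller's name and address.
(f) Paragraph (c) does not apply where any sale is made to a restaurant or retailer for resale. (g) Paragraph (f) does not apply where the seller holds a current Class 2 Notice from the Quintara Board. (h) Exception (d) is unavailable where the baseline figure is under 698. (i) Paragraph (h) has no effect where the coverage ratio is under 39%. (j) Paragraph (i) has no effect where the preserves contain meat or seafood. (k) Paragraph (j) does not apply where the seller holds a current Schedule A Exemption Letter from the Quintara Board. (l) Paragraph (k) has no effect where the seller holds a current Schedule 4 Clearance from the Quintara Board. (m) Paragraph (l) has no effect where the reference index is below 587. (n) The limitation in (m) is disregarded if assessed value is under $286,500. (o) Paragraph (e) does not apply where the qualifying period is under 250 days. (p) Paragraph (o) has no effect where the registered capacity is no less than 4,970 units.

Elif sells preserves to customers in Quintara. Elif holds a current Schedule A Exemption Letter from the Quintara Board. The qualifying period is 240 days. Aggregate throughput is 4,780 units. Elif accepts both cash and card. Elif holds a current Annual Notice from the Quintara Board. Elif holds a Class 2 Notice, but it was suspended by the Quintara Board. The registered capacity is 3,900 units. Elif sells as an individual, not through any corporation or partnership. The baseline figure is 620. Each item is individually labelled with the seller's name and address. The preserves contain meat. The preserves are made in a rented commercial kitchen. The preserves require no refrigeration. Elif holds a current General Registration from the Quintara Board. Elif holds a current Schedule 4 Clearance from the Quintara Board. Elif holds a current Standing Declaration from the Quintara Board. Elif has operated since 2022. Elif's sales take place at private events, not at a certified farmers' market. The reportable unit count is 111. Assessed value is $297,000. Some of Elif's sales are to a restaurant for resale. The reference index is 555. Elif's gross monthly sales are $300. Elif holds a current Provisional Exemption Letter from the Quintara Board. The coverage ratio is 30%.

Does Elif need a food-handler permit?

Exception (a) does not apply: gross monthly sales are $300, not less than $290.
Exception (b) does not apply: the preserves are made in a commercial kitchen, not a home kitchen.
Exception (c) does not apply: sales are at private events, not a certified farmers' market.
Exception (d)'s conditions are all satisfied: aggregate throughput is 4,780 units, under the 5,600 units limit; the seller is a natural person; the preserves are shelf-stable. Applying paragraphs (h)–(n): (h) would limit (d) — the baseline figure is 620, under the 698 limit — but (i) sets (h) aside: (i) operates against (h): the coverage ratio is 30%, under the 39% limit. (j) would limit (i) — the preserves contain meat — but (k) sets (j) aside: (k) operates — a current Schedule A Exemption Letter is held. (l) operates (a current Schedule 4 Clearance is held), but yields to (m): (m) operates against (l): the reference index is 555, below the 587 limit. (n) does not operate here (assessed value is $297,000, not under $286,500), so (m) stands. So (d) applies.
Exception (e): a current General Registration is held; items are individually labelled — every condition holds. However, paragraphs (o)–(p) must be considered: (o) is triggered — the qualifying period is 240 days, under the 250 days limit. (p) is not triggered (the registered capacity is 3,900 units, short of 4,970 units), so (o) stands. So (e) is unavailable.

No — exception (d) applies; Elif is not required to hold a food-handler permit.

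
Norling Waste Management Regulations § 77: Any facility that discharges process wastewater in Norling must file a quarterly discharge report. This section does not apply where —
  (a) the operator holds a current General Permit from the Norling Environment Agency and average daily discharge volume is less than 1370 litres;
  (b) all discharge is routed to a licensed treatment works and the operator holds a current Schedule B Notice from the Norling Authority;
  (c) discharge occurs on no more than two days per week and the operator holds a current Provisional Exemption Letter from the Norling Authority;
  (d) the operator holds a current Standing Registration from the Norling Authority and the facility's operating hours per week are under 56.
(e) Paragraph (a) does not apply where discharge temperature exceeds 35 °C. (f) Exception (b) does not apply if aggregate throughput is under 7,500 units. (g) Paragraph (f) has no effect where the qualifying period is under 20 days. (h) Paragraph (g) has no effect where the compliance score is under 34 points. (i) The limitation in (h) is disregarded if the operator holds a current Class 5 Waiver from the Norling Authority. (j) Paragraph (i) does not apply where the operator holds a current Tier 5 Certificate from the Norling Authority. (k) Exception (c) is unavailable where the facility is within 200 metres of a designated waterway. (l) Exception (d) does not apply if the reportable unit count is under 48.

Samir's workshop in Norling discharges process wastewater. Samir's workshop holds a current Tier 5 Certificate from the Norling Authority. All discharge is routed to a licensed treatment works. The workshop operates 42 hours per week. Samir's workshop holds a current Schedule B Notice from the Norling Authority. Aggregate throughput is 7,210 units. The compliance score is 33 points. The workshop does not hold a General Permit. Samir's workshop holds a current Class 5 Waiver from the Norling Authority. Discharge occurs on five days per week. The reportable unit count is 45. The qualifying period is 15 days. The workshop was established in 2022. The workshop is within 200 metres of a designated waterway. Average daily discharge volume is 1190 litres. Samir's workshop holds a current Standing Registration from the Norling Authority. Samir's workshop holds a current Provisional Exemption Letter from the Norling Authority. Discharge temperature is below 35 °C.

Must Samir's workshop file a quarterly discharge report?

Yes — Samir's workshop must file a quarterly discharge report.

Exception (a) requires that the operator holds a current General Permit from the Norling Environment Agency; but no General Permit is held, so (a) is unavailable.
All of (b)'s requirements are met (discharge is routed to a licensed treatment works; a current Schedule B Notice is held). But: (f) operates against (b): aggregate throughput is 7,210 units, under the 7,500 units limit. (g) applies (the qualifying period is 15 days, under the 20 days limit), but is displaced by (h): (h) operates against (g): the compliance score is 33 points, under the 34 points limit. (i) would limit (h) — a current Class 5 Waiver is held — but (j) sets (i) aside: (j) operates against (i): a current Tier 5 Certificate is held. Exception (b) does not apply.
Exception (c) requires that discharge occurs on no more than two days per week; but discharge occurs on five days per week, so (c) is unavailable.
Exception (d): a current Standing Registration is held; the facility's operating hours per week are 42, under the 56 limit — every condition holds. Turning to paragraph (l): (l) operates against (d): the reportable unit count is 45, under the 48 limit. Exception (d) does not apply.
Every exception is unavailable, so the rule governs.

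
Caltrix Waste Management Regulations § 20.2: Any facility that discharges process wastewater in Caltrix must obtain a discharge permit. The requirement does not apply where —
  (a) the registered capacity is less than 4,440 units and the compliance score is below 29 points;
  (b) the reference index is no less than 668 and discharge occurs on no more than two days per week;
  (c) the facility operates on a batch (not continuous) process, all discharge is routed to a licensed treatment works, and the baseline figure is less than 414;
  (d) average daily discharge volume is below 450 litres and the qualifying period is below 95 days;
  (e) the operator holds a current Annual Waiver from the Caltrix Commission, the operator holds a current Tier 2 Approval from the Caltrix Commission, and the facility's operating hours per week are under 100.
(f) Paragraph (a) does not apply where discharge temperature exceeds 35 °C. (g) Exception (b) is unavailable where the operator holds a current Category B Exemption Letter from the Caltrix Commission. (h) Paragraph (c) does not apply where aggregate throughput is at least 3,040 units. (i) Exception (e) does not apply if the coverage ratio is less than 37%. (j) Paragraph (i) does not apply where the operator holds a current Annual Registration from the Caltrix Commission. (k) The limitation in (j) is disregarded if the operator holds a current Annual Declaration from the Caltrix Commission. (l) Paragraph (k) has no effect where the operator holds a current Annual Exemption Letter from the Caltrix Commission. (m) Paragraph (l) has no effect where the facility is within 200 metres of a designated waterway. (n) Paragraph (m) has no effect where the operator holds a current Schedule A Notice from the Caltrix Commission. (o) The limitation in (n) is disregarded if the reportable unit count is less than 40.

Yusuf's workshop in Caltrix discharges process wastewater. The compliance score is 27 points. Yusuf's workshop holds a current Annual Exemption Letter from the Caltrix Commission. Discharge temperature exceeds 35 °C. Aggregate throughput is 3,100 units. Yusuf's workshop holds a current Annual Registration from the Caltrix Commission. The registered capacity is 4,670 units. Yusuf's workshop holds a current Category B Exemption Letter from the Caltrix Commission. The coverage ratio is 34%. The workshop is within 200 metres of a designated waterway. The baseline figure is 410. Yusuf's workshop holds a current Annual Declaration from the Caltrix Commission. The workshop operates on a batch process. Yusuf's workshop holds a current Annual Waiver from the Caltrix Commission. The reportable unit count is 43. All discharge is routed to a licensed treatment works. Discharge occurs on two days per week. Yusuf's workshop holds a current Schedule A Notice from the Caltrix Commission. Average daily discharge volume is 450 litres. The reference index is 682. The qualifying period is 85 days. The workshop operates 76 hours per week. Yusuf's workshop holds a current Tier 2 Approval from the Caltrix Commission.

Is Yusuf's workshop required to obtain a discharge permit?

No — exception (e) applies; Yusuf's workshop is not required to obtain a discharge permit.

Exception (a) fails — the registered capacity is 4,670 units, not less than 4,440 units.
Exception (b): the reference index is 682, meeting the 668 threshold; discharge occurs on no more than two days per week — every condition holds. But: (g) operates against (b): a current Category B Exemption Letter is held. So (b) is unavailable.
Exception (c)'s conditions are all satisfied: the facility operates on a batch process; discharge is routed to a licensed treatment works; the baseline figure is 410, less than the 414 limit. Turning to paragraph (h): (h) is engaged — aggregate throughput is 3,100 units, meeting the 3,040 units threshold. Exception (c) does not apply.
Exception (d) requires that average daily discharge volume is below 450 litres; but average daily discharge volume is 450 litres, not below 450 litres, so (d) is unavailable.
Exception (e): a current Annual Waiver is held; a current Tier 2 Approval is held; the facility's operating hours per week are 76, under the 100 limit — every condition holds. Under paragraphs (i)–(o): (i) would limit (e) — the coverage ratio is 34%, less than the 37% limit — but (j) sets (i) aside: (j) operates against (i): a current Annual Registration is held. (k) would limit (j) — a current Annual Declaration is held — but (l) sets (k) aside: (l) is engaged — a current Annual Exemption Letter is held. (m) operates (the workshop is within 200 m of a designated waterway), but is itself disapplied by (n): (n) is engaged — a current Schedule A Notice is held. (o), which would lift (n), does not operate here — the reportable unit count is 43, not less than 40. (e) remains available.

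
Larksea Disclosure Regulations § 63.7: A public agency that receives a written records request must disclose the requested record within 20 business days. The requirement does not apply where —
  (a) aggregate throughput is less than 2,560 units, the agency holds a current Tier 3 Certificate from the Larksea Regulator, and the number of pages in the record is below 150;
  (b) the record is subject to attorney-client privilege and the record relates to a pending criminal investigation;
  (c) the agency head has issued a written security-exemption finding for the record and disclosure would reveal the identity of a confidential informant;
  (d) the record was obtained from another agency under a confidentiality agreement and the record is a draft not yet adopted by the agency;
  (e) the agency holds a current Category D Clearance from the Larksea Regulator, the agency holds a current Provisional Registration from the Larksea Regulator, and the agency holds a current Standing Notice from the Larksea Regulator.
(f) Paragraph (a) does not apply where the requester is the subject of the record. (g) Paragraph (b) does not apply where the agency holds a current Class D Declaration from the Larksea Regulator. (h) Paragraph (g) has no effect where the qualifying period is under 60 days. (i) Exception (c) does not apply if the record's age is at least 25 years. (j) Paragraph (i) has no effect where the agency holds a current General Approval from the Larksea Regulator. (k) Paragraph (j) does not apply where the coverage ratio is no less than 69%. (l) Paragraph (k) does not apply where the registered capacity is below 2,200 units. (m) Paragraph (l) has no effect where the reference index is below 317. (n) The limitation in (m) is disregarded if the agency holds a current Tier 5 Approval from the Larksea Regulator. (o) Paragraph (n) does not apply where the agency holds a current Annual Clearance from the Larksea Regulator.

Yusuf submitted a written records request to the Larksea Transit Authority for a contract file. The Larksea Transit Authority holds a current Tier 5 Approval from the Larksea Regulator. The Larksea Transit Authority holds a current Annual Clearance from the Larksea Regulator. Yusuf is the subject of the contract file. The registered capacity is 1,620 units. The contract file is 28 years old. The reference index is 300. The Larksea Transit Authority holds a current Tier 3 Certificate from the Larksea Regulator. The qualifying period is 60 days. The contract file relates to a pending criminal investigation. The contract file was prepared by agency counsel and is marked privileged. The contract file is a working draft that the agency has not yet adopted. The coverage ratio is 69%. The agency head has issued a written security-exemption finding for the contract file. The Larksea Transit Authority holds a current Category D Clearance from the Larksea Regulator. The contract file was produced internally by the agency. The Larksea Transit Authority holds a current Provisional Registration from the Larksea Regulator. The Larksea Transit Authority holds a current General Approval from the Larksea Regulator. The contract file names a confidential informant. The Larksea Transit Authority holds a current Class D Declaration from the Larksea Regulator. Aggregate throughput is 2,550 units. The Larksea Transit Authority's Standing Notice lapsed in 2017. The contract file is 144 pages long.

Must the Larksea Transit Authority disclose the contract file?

Exception (a)'s conditions are all satisfied: aggregate throughput is 2,550 units, less than the 2,560 units limit; a current Tier 3 Certificate is held; the number of pages in the record is 144, below the 150 limit. But applying paragraph (f): (f) operates against (a): Yusuf is the subject of the contract file. (a) is therefore removed.
All of (b)'s requirements are met (the contract file is privileged; the contract file relates to a pending investigation). But: (g) operates against (b): a current Class D Declaration is held. (h) is not triggered (the qualifying period is 60 days, not under 60 days), so (g) stands. Exception (b) does not apply.
Exception (c): a written security-exemption finding has been issued; the contract file names a confidential informant — every condition holds. Turning to paragraphs (i)–(o): (i) operates against (c): the record's age is 28 years, meeting the 25 years threshold. (j) would limit (i) — a current General Approval is held — but (k) sets (j) aside: (k) operates against (j): the coverage ratio is 69%, meeting the 69% threshold. (l) operates (the registered capacity is 1,620 units, below the 2,200 units limit), but is overridden by (m): (m) is engaged — the reference index is 300, below the 317 limit. (n) is triggered (a current Tier 5 Approval is held), but is displaced by (o): (o) operates against (n): a current Annual Clearance is held. Exception (c) does not apply.
Exception (d) requires that the record was obtained from another agency under a confidentiality agreement; but the contract file was produced internally, so (d) is unavailable.
Exception (e) does not apply: there is no Standing Notice in force.
None of the exceptions is available; § 63.7 applies in full.

Yes — the Larksea Transit Authority must disclose the contract file.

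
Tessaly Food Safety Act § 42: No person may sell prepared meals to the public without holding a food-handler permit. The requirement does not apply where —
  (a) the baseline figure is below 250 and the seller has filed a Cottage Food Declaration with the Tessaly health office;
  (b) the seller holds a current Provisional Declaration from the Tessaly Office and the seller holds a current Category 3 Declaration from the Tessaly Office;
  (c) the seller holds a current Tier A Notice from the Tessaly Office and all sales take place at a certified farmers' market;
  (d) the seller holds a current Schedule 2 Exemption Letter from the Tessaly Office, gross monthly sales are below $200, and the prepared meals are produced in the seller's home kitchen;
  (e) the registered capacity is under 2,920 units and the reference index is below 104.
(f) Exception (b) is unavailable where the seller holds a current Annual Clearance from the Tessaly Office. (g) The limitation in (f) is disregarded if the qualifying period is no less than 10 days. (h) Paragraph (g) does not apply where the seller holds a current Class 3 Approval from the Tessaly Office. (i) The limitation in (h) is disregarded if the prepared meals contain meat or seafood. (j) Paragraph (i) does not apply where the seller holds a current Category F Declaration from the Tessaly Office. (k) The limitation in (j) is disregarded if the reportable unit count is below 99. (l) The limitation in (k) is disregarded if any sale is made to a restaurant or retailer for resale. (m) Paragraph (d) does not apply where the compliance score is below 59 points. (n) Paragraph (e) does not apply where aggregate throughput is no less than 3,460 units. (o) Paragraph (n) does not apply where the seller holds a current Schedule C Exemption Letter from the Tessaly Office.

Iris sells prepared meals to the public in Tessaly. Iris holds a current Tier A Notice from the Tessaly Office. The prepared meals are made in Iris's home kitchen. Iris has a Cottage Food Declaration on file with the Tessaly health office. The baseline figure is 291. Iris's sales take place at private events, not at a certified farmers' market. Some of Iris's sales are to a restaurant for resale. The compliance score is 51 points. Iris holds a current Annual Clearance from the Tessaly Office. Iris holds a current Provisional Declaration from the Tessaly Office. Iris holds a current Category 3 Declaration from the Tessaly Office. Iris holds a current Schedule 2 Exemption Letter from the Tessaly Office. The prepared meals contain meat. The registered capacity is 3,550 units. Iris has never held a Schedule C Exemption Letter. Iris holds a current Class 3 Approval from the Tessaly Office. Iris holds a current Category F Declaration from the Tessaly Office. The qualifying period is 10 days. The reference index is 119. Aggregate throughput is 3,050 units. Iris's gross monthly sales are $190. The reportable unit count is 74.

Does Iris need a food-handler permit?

Exception (a) fails — the baseline figure is 291, not below 250.
Exception (b) is satisfied on its face — a current Provisional Declaration is held; a current Category 3 Declaration is held. Turning to paragraphs (f)–(l): (f) operates against (b): a current Annual Clearance is held. (g) applies (the qualifying period is 10 days, meeting the 10 days threshold), but yields to (h): (h) operates against (g): a current Class 3 Approval is held. (i) would limit (h) — the prepared meals contain meat — but (j) sets (i) aside: (j) operates against (i): a current Category F Declaration is held. (k) operates (the reportable unit count is 74, below the 99 limit), but is set aside by (l): (l) applies — some sales are to a restaurant for resale. (b) is therefore removed.
Exception (c) requires that all sales take place at a certified farmers' market; but sales are at private events, not a certified farmers' market, so (c) is unavailable.
Exception (d)'s conditions are all satisfied: a current Schedule 2 Exemption Letter is held; gross monthly sales are $190, below the $200 limit; the prepared meals are home-kitchen produced. But applying paragraph (m): (m) operates against (d): the compliance score is 51 points, below the 59 points limit. So (d) is unavailable.
Exception (e) fails — the registered capacity is 3,550 units, not under 2,920 units.
No exception displaces § 42.

Yes — Iris must hold a food-handler permit.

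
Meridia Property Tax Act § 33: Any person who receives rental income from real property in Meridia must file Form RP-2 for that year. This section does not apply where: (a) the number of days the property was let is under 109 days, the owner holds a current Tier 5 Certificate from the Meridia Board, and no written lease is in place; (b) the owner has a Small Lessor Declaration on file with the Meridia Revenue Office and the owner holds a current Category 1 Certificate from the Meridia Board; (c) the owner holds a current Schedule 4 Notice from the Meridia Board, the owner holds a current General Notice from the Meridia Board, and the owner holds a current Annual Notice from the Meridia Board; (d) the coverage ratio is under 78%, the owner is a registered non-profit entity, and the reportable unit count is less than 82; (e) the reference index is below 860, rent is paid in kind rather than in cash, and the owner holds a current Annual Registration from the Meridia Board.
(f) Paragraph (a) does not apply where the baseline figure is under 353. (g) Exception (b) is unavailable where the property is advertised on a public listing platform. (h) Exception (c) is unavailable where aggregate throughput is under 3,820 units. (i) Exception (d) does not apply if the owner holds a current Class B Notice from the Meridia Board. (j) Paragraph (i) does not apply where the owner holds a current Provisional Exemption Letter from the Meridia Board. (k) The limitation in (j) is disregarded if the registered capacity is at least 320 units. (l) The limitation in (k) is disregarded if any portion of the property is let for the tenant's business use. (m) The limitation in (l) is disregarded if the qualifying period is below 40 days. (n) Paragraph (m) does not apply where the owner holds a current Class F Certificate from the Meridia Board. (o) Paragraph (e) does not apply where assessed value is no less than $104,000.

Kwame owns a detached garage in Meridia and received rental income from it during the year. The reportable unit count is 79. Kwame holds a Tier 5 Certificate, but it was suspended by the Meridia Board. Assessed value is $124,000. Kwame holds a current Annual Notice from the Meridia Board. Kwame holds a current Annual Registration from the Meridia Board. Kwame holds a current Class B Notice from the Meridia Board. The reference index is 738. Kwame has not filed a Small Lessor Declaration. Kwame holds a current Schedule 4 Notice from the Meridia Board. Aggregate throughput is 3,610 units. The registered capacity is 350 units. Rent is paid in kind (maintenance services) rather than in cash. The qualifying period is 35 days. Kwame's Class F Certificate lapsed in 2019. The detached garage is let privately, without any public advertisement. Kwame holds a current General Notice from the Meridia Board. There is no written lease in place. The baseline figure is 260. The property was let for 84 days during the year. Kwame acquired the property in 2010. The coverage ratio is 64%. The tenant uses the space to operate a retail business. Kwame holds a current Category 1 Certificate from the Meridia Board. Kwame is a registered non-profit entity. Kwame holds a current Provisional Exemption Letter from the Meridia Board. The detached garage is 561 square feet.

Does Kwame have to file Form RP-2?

Yes — Kwame must file Form RP-2.

Exception (a) requires that the owner holds a current Tier 5 Certificate from the Meridia Board; but there is no Tier 5 Certificate in force, so (a) is unavailable.
Exception (b) fails — no Small Lessor Declaration is on file.
Exception (c)'s conditions are all satisfied: a current Schedule 4 Notice is held; a current General Notice is held; a current Annual Notice is held. However, paragraph (h) must be considered: (h) is triggered — aggregate throughput is 3,610 units, under the 3,820 units limit. Exception (c) does not apply.
Exception (d) is satisfied on its face — the coverage ratio is 64%, under the 78% limit; Kwame is a registered non-profit; the reportable unit count is 79, less than the 82 limit. But: (i) is triggered — a current Class B Notice is held. (j) would limit (i) — a current Provisional Exemption Letter is held — but (k) sets (j) aside: (k) operates — the registered capacity is 350 units, meeting the 320 units threshold. (l) is engaged (the space is let for business use), but is overridden by (m): (m) operates against (l): the qualifying period is 35 days, below the 40 days limit. (n) is not triggered (there is no Class F Certificate in force), so (m) stands. Exception (d) does not apply.
Exception (e): the reference index is 738, below the 860 limit; rent is paid in kind; a current Annual Registration is held — every condition holds. However, paragraph (o) must be considered: (o) operates against (e): assessed value is $124,000, meeting the $104,000 threshold. Exception (e) does not apply.
None of the exceptions is available; § 33 applies in full.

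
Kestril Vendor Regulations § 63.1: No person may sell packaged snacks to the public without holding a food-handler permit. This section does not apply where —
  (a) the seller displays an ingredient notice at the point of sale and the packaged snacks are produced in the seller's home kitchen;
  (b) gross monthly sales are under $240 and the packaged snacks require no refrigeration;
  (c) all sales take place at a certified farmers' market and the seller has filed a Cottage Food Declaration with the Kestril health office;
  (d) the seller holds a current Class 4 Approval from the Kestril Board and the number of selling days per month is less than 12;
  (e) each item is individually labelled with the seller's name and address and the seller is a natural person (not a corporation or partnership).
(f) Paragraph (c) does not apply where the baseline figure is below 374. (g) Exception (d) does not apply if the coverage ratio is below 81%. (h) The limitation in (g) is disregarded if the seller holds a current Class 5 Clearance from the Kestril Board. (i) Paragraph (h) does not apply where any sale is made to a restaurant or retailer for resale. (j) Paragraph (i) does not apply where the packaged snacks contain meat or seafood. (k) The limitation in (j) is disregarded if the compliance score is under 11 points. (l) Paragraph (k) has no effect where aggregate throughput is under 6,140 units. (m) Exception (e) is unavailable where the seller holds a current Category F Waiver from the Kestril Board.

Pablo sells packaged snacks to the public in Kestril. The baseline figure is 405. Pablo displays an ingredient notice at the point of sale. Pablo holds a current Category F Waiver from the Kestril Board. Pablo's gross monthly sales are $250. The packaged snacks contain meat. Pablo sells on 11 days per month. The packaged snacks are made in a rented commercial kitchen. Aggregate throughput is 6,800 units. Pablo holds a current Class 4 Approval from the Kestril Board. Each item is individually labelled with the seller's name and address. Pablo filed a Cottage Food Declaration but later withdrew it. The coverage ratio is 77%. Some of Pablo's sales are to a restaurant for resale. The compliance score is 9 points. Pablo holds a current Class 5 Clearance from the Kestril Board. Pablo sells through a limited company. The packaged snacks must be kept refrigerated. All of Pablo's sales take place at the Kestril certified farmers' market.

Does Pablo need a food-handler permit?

Exception (a) does not apply: the packaged snacks are made in a commercial kitchen, not a home kitchen.
Exception (b) requires that gross monthly sales are under $240; but gross monthly sales are $250, not under $240, so (b) is unavailable.
Exception (c) does not apply: the Cottage Food Declaration was withdrawn.
Exception (d)'s conditions are all satisfied: a current Class 4 Approval is held; the number of selling days per month is 11, less than the 12 limit. Turning to paragraphs (g)–(l): (g) operates against (d): the coverage ratio is 77%, below the 81% limit. (h) is triggered (a current Class 5 Clearance is held), but is displaced by (i): (i) operates against (h): some sales are to a restaurant for resale. (j) would limit (i) — the packaged snacks contain meat — but (k) sets (j) aside: (k) operates against (j): the compliance score is 9 points, under the 11 points limit. (l) is not engaged (aggregate throughput is 6,800 units, not under 6,140 units), so (k) stands. Exception (d) does not apply.
Exception (e) fails — the seller operates through a limited company.
Every exception is unavailable, so the rule governs.

Yes — Pablo must hold a food-handler permit.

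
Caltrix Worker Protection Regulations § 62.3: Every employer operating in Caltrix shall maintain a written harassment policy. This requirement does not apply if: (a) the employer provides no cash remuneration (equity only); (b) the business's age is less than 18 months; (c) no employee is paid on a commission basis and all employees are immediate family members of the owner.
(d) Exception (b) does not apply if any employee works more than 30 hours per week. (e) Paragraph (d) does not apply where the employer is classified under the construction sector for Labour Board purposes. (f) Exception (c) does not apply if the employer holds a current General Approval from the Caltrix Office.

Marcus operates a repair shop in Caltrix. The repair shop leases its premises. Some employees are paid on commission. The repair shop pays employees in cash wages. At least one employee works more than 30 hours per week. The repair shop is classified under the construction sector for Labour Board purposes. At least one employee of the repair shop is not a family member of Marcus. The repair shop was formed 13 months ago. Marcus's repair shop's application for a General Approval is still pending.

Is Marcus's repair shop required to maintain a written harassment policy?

No — exception (b) applies; Marcus's repair shop is not required to maintain a written harassment policy.

Exception (a) requires that the employer provides no cash remuneration (equity only); but employees are paid cash wages, so (a) is unavailable.
All of (b)'s requirements are met (the business's age is 13 months, less than the 18 months limit). Considering the limiting provisions: (d) would limit (b) — at least one employee exceeds 30 hours/week — but (e) sets (d) aside: (e) applies — the repair shop is classified under the construction sector. So (b) applies.
Exception (c) requires that no employee is paid on a commission basis; but some employees are paid on commission, so (c) is unavailable.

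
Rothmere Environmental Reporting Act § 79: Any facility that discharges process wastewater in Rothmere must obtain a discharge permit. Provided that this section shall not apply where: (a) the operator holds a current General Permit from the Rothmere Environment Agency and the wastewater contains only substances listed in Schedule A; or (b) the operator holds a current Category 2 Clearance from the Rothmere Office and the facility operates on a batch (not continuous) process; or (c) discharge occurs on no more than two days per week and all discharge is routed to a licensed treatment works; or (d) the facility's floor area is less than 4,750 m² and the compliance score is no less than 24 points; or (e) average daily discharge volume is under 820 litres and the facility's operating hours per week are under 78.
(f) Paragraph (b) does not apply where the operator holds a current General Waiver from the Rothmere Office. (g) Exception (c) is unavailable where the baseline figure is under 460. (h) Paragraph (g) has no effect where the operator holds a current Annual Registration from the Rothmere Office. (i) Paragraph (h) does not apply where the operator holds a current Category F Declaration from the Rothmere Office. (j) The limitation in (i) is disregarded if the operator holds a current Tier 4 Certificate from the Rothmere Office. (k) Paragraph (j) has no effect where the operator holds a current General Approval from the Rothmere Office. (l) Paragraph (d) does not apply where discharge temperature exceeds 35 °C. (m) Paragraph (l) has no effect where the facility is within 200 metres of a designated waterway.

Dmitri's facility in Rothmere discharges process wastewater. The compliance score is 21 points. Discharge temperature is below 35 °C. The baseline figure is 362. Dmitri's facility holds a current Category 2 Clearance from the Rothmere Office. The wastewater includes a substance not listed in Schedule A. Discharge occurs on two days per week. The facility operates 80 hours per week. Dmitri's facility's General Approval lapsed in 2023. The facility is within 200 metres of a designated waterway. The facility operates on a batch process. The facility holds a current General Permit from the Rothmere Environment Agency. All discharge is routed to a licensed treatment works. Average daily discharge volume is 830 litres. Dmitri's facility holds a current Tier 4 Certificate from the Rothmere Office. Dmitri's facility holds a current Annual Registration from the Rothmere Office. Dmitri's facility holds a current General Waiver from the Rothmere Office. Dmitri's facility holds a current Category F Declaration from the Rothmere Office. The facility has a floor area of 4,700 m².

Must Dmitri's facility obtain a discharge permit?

Exception (a) does not apply: the wastewater includes a non-Schedule-A substance.
All of (b)'s requirements are met (a current Category 2 Clearance is held; the facility operates on a batch process). However, paragraph (f) must be considered: (f) operates against (b): a current General Waiver is held. Exception (b) does not apply.
All of (c)'s requirements are met (discharge occurs on no more than two days per week; discharge is routed to a licensed treatment works). Applying paragraphs (g)–(k): (g) would limit (c) — the baseline figure is 362, under the 460 limit — but (h) sets (g) aside: (h) operates against (g): a current Annual Registration is held. (i) is triggered (a current Category F Declaration is held), but is displaced by (j): (j) applies — a current Tier 4 Certificate is held. (k), which would lift (j), is not triggered — there is no General Approval in force. So (c) applies.
Exception (d) requires that the compliance score is no less than 24 points; but the compliance score is 21 points, short of 24 points, so (d) is unavailable.
Exception (e) fails — average daily discharge volume is 830 litres, not under 820 litres.

No — exception (c) applies; Dmitri's facility is not required to obtain a discharge permit.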